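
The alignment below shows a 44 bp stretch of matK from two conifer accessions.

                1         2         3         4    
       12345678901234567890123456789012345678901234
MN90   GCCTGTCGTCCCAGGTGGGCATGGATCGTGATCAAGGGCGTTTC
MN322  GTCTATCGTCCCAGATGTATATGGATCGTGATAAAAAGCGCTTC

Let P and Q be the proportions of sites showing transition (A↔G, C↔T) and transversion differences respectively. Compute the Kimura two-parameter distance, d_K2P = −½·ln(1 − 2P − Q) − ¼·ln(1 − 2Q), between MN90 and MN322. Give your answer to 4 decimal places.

0.2869

Mismatches occur at site 2 (C↔T, transition), site 5 (G↔A, transition), site 15 (G↔A, transition), site 18 (G↔T, transversion), site 19 (G↔A, transition), site 20 (C↔T, transition), site 33 (C↔A, transversion), site 36 (G↔A, transition), site 37 (G↔A, transition), site 41 (T↔C, transition).
Of the 10 differences, 8 transitions and 2 transversions over 44 sites: P = 8/44 = 0.181818, Q = 2/44 = 0.045455.
d = −0.5·ln(0.590909) − 0.25·ln(0.909090) = −0.5·(-0.526093) − 0.25·(-0.095311) = 0.2869.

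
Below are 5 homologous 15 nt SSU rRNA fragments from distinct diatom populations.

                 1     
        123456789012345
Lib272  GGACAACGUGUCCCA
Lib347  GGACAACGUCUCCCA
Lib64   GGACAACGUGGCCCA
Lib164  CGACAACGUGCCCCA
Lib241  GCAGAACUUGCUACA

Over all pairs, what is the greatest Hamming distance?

Pairwise Hamming distances:
  Lib272 vs Lib347: 1
  Lib272 vs Lib64: 1
  Lib272 vs Lib164: 2
  Lib272 vs Lib241: 6
  Lib347 vs Lib64: 2
  Lib347 vs Lib164: 3
  Lib347 vs Lib241: 7
  Lib64 vs Lib164: 2
  Lib64 vs Lib241: 6
  Lib164 vs Lib241: 6
The largest is 7, between Lib347 and Lib241.

7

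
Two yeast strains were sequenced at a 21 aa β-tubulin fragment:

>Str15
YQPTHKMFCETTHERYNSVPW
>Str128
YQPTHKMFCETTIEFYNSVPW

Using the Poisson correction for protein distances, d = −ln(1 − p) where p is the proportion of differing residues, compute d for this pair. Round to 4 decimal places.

0.1001

Mismatches occur at site 13 (H/I), site 15 (R/F).
p = 2/21 = 0.095238.
d = −ln(1 − 0.095238) = −ln(0.904762) = 0.1001.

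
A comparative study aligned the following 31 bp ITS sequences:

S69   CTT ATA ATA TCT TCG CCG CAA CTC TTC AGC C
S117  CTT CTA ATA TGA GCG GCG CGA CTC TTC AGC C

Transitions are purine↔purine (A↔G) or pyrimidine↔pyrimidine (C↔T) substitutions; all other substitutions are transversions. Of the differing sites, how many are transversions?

5

Differing sites — 4:A/C (Tv); 11:C/G (Tv); 12:T/A (Tv); 13:T/G (Tv); 16:C/G (Tv); 20:A/G (Ti).
Of the 6 differences, 1 transition and 5 transversions, so the answer is 5.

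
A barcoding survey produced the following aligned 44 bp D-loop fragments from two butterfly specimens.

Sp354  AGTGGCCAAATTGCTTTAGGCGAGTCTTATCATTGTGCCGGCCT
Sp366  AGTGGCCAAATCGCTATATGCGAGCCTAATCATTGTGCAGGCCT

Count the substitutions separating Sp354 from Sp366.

6

The sequences differ at positions 12 (T/C), 16 (T/A), 19 (G/T), 25 (T/C), 28 (T/A), 39 (C/A).
That gives 6 mismatches out of 44 aligned sites, so the Hamming distance is 6.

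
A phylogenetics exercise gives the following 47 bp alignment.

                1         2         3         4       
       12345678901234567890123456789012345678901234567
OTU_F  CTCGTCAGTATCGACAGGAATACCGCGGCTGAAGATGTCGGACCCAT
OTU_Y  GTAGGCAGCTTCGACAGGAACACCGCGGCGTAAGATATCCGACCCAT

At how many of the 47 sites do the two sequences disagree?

Mismatches occur at site 1 (C/G), site 3 (C/A), site 5 (T/G), site 9 (T/C), site 10 (A/T), site 21 (T/C), site 30 (T/G), site 31 (G/T), site 37 (G/A), site 40 (G/C).
That gives 10 mismatches out of 47 aligned sites, so the Hamming distance is 10.

10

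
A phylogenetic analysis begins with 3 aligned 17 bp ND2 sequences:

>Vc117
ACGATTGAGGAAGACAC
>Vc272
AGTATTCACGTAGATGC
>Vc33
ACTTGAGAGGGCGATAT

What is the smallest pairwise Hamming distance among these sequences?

7

Pairwise Hamming distances:
  Vc117 vs Vc272: 7
  Vc117 vs Vc33: 8
  Vc272 vs Vc33: 10
The smallest is 7, between Vc117 and Vc272.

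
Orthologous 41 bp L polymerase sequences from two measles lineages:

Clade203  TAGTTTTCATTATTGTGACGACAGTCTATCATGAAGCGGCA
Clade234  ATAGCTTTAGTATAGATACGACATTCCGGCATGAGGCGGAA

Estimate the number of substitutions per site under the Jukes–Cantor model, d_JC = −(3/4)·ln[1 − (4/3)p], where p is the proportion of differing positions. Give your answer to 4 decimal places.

0.5510

Mismatches occur at site 1 (T↔A), site 2 (A↔T), site 3 (G↔A), site 4 (T↔G), site 5 (T↔C), site 8 (C↔T), site 10 (T↔G), site 14 (T↔A), site 16 (T↔A), site 17 (G↔T), site 24 (G↔T), site 27 (T↔C), site 28 (A↔G), site 29 (T↔G), site 35 (A↔G), site 40 (C↔A).
p = 16/41 = 0.390244.
d = −0.75 · ln(1 − (4/3)·0.390244) = −0.75 · ln(0.479675) = −0.75 · (-0.734646) = 0.5510.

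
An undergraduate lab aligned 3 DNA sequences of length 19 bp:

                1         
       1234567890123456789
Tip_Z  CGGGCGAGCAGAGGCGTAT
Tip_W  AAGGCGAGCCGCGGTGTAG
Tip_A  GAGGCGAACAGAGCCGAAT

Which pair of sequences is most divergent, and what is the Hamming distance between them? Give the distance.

Pairwise Hamming distances:
  Tip_Z vs Tip_W: 6
  Tip_Z vs Tip_A: 5
  Tip_W vs Tip_A: 8
The largest is 8, between Tip_W and Tip_A.

8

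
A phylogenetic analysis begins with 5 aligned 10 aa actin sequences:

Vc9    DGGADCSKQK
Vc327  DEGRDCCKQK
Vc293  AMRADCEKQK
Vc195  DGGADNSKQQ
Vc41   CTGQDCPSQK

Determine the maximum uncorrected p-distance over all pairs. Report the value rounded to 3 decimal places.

0.700

Pairwise Hamming distances:
  Vc9 vs Vc327: 3
  Vc9 vs Vc293: 4
  Vc9 vs Vc195: 2
  Vc9 vs Vc41: 5
  Vc327 vs Vc293: 5
  Vc327 vs Vc195: 5
  Vc327 vs Vc41: 5
  Vc293 vs Vc195: 6
  Vc293 vs Vc41: 6
  Vc195 vs Vc41: 7
The largest is 7 mismatches, between Vc195 and Vc41; p = 7/10 = 0.700.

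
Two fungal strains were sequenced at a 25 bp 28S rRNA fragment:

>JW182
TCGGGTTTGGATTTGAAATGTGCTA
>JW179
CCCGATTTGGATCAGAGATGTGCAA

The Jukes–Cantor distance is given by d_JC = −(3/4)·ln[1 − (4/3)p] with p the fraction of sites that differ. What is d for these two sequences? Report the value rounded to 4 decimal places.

0.3505

The sequences differ at positions 1 (T/C), 3 (G/C), 5 (G/A), 13 (T/C), 14 (T/A), 17 (A/G), 24 (T/A).
p = 7/25 = 0.280000.
d = −0.75 · ln(1 − (4/3)·0.280000) = −0.75 · ln(0.626667) = −0.75 · (-0.467340) = 0.3505.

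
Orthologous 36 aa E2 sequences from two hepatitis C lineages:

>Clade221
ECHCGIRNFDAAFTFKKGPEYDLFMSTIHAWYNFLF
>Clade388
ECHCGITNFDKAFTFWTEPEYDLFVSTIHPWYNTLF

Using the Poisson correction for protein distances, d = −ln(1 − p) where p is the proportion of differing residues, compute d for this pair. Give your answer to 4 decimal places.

0.2513

Mismatches occur at site 7 (R→T), site 11 (A→K), site 16 (K→W), site 17 (K→T), site 18 (G→E), site 25 (M→V), site 30 (A→P), site 34 (F→T).
p = 8/36 = 0.222222.
d = −ln(1 − 0.222222) = −ln(0.777778) = 0.2513.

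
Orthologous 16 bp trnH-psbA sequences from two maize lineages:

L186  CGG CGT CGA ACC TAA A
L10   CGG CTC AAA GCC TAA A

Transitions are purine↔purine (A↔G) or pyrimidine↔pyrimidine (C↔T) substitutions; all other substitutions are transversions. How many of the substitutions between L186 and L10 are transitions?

3

Mismatches occur at site 5 (G↔T, transversion), site 6 (T↔C, transition), site 7 (C↔A, transversion), site 8 (G↔A, transition), site 10 (A↔G, transition).
Of the 5 differences, 3 transitions and 2 transversions, so the answer is 3.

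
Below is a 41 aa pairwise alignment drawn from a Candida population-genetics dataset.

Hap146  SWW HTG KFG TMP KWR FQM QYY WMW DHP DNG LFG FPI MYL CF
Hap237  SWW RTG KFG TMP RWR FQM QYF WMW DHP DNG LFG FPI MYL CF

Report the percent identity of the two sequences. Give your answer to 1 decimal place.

92.7%

The sequences differ at positions 4 (H/R), 13 (K/R), 21 (Y/F).
38 of the 41 sites match, so the percent identity is 38/41 × 100 = 92.7%.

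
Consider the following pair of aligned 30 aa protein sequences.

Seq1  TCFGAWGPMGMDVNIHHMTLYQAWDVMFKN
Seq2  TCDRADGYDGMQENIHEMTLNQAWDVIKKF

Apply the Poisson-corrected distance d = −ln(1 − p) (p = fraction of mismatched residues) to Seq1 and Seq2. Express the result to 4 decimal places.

0.5108

Mismatches occur at site 3 (F/D), site 4 (G/R), site 6 (W/D), site 8 (P/Y), site 9 (M/D), site 12 (D/Q), site 13 (V/E), site 17 (H/E), site 21 (Y/N), site 27 (M/I), site 28 (F/K), site 30 (N/F).
p = 12/30 = 0.400000.
d = −ln(1 − 0.400000) = −ln(0.600000) = 0.5108.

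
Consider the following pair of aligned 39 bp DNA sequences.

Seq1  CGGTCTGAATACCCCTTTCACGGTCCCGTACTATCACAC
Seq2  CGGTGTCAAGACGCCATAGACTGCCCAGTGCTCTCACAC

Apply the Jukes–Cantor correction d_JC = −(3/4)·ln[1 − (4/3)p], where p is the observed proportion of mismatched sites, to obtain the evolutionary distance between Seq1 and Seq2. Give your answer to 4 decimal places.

0.3961

The sequences differ at positions 5 (C/G), 7 (G/C), 10 (T/G), 13 (C/G), 16 (T/A), 18 (T/A), 19 (C/G), 22 (G/T), 24 (T/C), 27 (C/A), 30 (A/G), 33 (A/C).
p = 12/39 = 0.307692.
d = −0.75 · ln(1 − (4/3)·0.307692) = −0.75 · ln(0.589744) = −0.75 · (-0.528067) = 0.3961.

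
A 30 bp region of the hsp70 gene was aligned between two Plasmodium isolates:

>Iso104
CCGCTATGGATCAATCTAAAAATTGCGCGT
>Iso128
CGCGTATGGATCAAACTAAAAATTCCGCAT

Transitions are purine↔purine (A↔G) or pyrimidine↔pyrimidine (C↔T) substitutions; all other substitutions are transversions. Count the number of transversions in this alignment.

5

Differing sites — 2:C/G (Tv); 3:G/C (Tv); 4:C/G (Tv); 15:T/A (Tv); 25:G/C (Tv); 29:G/A (Ti).
Of the 6 differences, 1 transition and 5 transversions, so the answer is 5.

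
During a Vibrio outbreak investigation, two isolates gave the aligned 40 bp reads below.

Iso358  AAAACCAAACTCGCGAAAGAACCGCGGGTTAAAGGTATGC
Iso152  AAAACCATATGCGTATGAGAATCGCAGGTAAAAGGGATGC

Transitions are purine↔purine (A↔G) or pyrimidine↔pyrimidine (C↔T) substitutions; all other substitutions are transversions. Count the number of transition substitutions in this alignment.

The sequences differ at positions 8 (A/T, transversion), 10 (C/T, transition), 11 (T/G, transversion), 14 (C/T, transition), 15 (G/A, transition), 16 (A/T, transversion), 17 (A/G, transition), 22 (C/T, transition), 26 (G/A, transition), 30 (T/A, transversion), 36 (T/G, transversion).
Of the 11 differences, 6 transitions and 5 transversions, so the answer is 6.

6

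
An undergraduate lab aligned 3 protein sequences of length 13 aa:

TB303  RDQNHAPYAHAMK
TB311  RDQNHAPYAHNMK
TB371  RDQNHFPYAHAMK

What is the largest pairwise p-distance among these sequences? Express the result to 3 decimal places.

0.154

Pairwise Hamming distances:
  TB303 vs TB311: 1
  TB303 vs TB371: 1
  TB311 vs TB371: 2
The largest is 2 mismatches, between TB311 and TB371; p = 2/13 = 0.154.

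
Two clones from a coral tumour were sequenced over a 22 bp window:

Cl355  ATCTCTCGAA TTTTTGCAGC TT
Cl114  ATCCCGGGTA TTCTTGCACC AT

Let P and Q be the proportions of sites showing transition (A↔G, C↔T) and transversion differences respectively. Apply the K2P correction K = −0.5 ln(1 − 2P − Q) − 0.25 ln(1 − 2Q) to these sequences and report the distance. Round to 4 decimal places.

0.4146

Mismatches occur at site 4 (T/C, transition), site 6 (T/G, transversion), site 7 (C/G, transversion), site 9 (A/T, transversion), site 13 (T/C, transition), site 19 (G/C, transversion), site 21 (T/A, transversion).
Of the 7 differences, 2 transitions and 5 transversions over 22 sites: P = 2/22 = 0.090909, Q = 5/22 = 0.227273.
d = −0.5·ln(0.590909) − 0.25·ln(0.545454) = −0.5·(-0.526093) − 0.25·(-0.606137) = 0.4146.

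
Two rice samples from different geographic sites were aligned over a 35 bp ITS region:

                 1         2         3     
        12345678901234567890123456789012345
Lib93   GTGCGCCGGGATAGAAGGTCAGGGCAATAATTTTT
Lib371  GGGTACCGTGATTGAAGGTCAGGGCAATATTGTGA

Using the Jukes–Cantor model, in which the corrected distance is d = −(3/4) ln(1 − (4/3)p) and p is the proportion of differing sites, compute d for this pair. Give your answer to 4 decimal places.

Differing sites — 2:T/G; 4:C/T; 5:G/A; 9:G/T; 13:A/T; 30:A/T; 32:T/G; 34:T/G; 35:T/A.
p = 9/35 = 0.257143.
d = −0.75 · ln(1 − (4/3)·0.257143) = −0.75 · ln(0.657143) = −0.75 · (-0.419854) = 0.3149.

0.3149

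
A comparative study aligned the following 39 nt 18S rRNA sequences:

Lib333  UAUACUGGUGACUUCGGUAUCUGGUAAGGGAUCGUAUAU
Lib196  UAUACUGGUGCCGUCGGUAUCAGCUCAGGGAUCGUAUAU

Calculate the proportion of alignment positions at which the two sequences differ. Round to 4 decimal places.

0.1282

Differing sites — 11:A/C; 13:U/G; 22:U/A; 24:G/C; 26:A/C.
There are 5 differences over 39 sites, so p = 5/39 = 0.1282.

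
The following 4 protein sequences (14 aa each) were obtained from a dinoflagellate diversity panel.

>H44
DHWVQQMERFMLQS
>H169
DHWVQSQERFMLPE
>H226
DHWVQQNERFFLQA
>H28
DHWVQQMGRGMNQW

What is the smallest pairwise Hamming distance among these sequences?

Pairwise Hamming distances:
  H44 vs H169: 4
  H44 vs H226: 3
  H44 vs H28: 4
  H169 vs H226: 5
  H169 vs H28: 7
  H226 vs H28: 6
The smallest is 3, between H44 and H226.

3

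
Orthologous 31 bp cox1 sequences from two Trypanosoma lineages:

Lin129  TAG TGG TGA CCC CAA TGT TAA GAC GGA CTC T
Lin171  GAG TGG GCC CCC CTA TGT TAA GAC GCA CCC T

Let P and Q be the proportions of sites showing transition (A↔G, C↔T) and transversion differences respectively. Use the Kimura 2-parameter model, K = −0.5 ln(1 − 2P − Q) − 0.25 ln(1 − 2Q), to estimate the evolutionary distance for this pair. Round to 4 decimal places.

0.2716

Differing sites — 1:T/G (Tv); 7:T/G (Tv); 8:G/C (Tv); 9:A/C (Tv); 14:A/T (Tv); 26:G/C (Tv); 29:T/C (Ti).
Of the 7 differences, 1 transition and 6 transversions over 31 sites: P = 1/31 = 0.032258, Q = 6/31 = 0.193548.
d = −0.5·ln(0.741936) − 0.25·ln(0.612904) = −0.5·(-0.298492) − 0.25·(-0.489547) = 0.2716.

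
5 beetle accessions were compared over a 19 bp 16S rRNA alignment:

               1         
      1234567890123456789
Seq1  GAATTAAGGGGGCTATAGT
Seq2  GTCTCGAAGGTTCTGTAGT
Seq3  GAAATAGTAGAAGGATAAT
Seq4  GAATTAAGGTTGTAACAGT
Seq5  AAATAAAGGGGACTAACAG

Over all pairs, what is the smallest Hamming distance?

5

Pairwise Hamming distances:
  Seq1 vs Seq2: 8
  Seq1 vs Seq3: 9
  Seq1 vs Seq4: 5
  Seq1 vs Seq5: 7
  Seq2 vs Seq3: 14
  Seq2 vs Seq4: 11
  Seq2 vs Seq5: 13
  Seq3 vs Seq4: 11
  Seq3 vs Seq5: 12
  Seq4 vs Seq5: 11
The smallest is 5, between Seq1 and Seq4.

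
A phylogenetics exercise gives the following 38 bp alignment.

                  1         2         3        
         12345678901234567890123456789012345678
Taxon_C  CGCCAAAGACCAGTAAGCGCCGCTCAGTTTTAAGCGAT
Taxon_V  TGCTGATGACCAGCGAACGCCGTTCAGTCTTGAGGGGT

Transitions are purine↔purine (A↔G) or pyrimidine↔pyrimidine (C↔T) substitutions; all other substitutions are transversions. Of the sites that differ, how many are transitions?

10

The sequences differ at positions 1 (C/T, transition), 4 (C/T, transition), 5 (A/G, transition), 7 (A/T, transversion), 14 (T/C, transition), 15 (A/G, transition), 17 (G/A, transition), 23 (C/T, transition), 29 (T/C, transition), 32 (A/G, transition), 35 (C/G, transversion), 37 (A/G, transition).
Of the 12 differences, 10 transitions and 2 transversions, so the answer is 10.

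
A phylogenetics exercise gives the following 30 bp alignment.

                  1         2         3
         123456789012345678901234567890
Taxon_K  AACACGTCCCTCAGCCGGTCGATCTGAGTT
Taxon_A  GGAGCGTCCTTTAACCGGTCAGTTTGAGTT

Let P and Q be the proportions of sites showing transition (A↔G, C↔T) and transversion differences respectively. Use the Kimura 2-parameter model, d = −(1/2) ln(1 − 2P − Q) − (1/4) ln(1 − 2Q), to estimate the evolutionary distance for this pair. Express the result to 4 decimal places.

0.5189

Mismatches occur at site 1 (A↔G, transition), site 2 (A↔G, transition), site 3 (C↔A, transversion), site 4 (A↔G, transition), site 10 (C↔T, transition), site 12 (C↔T, transition), site 14 (G↔A, transition), site 21 (G↔A, transition), site 22 (A↔G, transition), site 24 (C↔T, transition).
Of the 10 differences, 9 transitions and 1 transversion over 30 sites: P = 9/30 = 0.300000, Q = 1/30 = 0.033333.
d = −0.5·ln(0.366667) − 0.25·ln(0.933334) = −0.5·(-1.003301) − 0.25·(-0.068992) = 0.5189.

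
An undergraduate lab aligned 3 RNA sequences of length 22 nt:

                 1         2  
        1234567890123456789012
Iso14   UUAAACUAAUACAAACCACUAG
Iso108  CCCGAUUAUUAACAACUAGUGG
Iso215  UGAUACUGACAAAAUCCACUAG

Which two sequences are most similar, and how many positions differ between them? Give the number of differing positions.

Pairwise Hamming distances:
  Iso14 vs Iso108: 11
  Iso14 vs Iso215: 6
  Iso108 vs Iso215: 13
The smallest is 6, between Iso14 and Iso215.

6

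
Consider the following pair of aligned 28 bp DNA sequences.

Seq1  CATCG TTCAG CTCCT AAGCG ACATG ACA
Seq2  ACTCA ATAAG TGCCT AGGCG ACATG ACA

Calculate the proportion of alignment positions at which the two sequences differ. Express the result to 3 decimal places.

0.286

Mismatches occur at site 1 (C/A), site 2 (A/C), site 5 (G/A), site 6 (T/A), site 8 (C/A), site 11 (C/T), site 12 (T/G), site 17 (A/G).
There are 8 differences over 28 sites, so p = 8/28 = 0.286.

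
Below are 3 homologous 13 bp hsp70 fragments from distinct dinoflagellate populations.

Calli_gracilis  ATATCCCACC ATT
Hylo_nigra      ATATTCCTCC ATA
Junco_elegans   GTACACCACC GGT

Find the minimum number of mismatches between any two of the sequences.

Pairwise Hamming distances:
  Calli_gracilis vs Hylo_nigra: 3
  Calli_gracilis vs Junco_elegans: 5
  Hylo_nigra vs Junco_elegans: 7
The smallest is 3, between Calli_gracilis and Hylo_nigra.

3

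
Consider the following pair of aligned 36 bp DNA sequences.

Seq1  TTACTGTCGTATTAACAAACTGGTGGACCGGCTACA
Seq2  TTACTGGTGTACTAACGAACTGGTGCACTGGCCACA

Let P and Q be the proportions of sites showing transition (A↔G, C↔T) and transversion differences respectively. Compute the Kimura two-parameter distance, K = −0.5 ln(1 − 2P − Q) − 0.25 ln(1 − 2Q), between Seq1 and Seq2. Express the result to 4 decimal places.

Differing sites — 7:T/G (Tv); 8:C/T (Ti); 12:T/C (Ti); 17:A/G (Ti); 26:G/C (Tv); 29:C/T (Ti); 33:T/C (Ti).
Of the 7 differences, 5 transitions and 2 transversions over 36 sites: P = 5/36 = 0.138889, Q = 2/36 = 0.055556.
d = −0.5·ln(0.666666) − 0.25·ln(0.888888) = −0.5·(-0.405466) − 0.25·(-0.117784) = 0.2322.

0.2322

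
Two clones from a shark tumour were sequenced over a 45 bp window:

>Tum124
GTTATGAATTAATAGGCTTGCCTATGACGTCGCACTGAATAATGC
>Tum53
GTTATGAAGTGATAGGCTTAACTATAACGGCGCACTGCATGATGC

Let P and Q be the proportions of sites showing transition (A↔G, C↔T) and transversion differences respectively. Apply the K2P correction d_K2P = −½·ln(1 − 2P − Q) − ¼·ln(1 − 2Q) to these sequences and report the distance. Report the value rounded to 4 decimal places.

The sequences differ at positions 9 (T/G, transversion), 11 (A/G, transition), 20 (G/A, transition), 21 (C/A, transversion), 26 (G/A, transition), 30 (T/G, transversion), 38 (A/C, transversion), 41 (A/G, transition).
Of the 8 differences, 4 transitions and 4 transversions over 45 sites: P = 4/45 = 0.088889, Q = 4/45 = 0.088889.
d = −0.5·ln(0.733333) − 0.25·ln(0.822222) = −0.5·(-0.310155) − 0.25·(-0.195745) = 0.2040.

0.2040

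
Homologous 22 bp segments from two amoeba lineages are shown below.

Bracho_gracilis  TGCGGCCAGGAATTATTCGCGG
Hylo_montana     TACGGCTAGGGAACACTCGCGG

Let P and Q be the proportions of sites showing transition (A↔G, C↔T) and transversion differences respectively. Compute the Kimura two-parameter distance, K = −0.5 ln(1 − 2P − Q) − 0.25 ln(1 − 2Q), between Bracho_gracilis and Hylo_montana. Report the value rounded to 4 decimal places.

0.3704

Mismatches occur at site 2 (G/A, transition), site 7 (C/T, transition), site 11 (A/G, transition), site 13 (T/A, transversion), site 14 (T/C, transition), site 16 (T/C, transition).
Of the 6 differences, 5 transitions and 1 transversion over 22 sites: P = 5/22 = 0.227273, Q = 1/22 = 0.045455.
d = −0.5·ln(0.499999) − 0.25·ln(0.909090) = −0.5·(-0.693149) − 0.25·(-0.095311) = 0.3704.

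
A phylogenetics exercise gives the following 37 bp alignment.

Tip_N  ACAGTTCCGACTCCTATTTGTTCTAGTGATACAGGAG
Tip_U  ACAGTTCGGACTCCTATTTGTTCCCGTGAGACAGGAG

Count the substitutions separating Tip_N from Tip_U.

The sequences differ at positions 8 (C/G), 24 (T/C), 25 (A/C), 30 (T/G).
That gives 4 mismatches out of 37 aligned sites, so the Hamming distance is 4.

4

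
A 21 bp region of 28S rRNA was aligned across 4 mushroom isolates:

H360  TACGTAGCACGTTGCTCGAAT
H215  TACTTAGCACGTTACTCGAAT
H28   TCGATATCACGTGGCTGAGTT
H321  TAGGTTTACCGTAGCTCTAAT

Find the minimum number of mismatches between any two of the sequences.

2

Pairwise Hamming distances:
  H360 vs H215: 2
  H360 vs H28: 9
  H360 vs H321: 7
  H215 vs H28: 10
  H215 vs H321: 9
  H28 vs H321: 10
The smallest is 2, between H360 and H215.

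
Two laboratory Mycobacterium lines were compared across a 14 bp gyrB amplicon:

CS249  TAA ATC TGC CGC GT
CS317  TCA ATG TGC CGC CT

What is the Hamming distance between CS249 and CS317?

3

Differing sites — 2:A/C; 6:C/G; 13:G/C.
That gives 3 mismatches out of 14 aligned sites, so the Hamming distance is 3.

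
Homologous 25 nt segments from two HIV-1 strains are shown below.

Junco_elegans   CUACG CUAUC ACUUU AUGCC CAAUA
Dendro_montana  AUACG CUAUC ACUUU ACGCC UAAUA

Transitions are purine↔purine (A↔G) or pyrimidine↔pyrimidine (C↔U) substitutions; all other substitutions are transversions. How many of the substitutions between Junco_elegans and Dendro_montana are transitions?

Differing sites — 1:C/A (Tv); 17:U/C (Ti); 21:C/U (Ti).
Of the 3 differences, 2 transitions and 1 transversion, so the answer is 2.

2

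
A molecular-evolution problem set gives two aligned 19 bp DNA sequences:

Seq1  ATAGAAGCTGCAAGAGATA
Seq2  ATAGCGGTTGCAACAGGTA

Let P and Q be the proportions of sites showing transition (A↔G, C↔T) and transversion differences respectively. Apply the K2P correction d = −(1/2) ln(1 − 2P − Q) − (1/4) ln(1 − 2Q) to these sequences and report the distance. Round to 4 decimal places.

Mismatches occur at site 5 (A↔C, transversion), site 6 (A↔G, transition), site 8 (C↔T, transition), site 14 (G↔C, transversion), site 17 (A↔G, transition).
Of the 5 differences, 3 transitions and 2 transversions over 19 sites: P = 3/19 = 0.157895, Q = 2/19 = 0.105263.
d = −0.5·ln(0.578947) − 0.25·ln(0.789474) = −0.5·(-0.546544) − 0.25·(-0.236388) = 0.3324.

0.3324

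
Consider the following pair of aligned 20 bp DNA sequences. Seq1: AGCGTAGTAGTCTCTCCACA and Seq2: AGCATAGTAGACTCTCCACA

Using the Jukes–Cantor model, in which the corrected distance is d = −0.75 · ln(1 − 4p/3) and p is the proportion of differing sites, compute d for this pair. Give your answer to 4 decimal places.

The sequences differ at positions 4 (G/A), 11 (T/A).
p = 2/20 = 0.100000.
d = −0.75 · ln(1 − (4/3)·0.100000) = −0.75 · ln(0.866667) = −0.75 · (-0.143100) = 0.1073.

0.1073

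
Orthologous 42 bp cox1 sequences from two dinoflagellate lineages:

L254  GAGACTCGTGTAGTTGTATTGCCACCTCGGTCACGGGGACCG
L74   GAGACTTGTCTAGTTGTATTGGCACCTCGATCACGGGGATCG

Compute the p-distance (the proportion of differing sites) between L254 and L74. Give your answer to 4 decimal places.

The sequences differ at positions 7 (C/T), 10 (G/C), 22 (C/G), 30 (G/A), 40 (C/T).
There are 5 differences over 42 sites, so p = 5/42 = 0.1190.

0.1190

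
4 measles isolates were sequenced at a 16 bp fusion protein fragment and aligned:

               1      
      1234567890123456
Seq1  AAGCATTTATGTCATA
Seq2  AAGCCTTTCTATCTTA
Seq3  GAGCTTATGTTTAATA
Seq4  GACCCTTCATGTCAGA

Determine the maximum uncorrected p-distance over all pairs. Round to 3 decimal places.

0.500

Pairwise Hamming distances:
  Seq1 vs Seq2: 4
  Seq1 vs Seq3: 6
  Seq1 vs Seq4: 5
  Seq2 vs Seq3: 7
  Seq2 vs Seq4: 7
  Seq3 vs Seq4: 8
The largest is 8 mismatches, between Seq3 and Seq4; p = 8/16 = 0.500.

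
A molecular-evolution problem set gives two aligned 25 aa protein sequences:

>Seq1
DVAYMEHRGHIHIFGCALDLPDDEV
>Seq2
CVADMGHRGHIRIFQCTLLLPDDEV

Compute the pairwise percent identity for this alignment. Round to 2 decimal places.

72.00%

Mismatches occur at site 1 (D/C), site 4 (Y/D), site 6 (E/G), site 12 (H/R), site 15 (G/Q), site 17 (A/T), site 19 (D/L).
18 of the 25 sites match, so the percent identity is 18/25 × 100 = 72.00%.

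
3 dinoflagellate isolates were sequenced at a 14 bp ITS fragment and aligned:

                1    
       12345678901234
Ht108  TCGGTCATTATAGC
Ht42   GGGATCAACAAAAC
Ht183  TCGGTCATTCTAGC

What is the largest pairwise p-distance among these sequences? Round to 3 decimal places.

Pairwise Hamming distances:
  Ht108 vs Ht42: 7
  Ht108 vs Ht183: 1
  Ht42 vs Ht183: 8
The largest is 8 mismatches, between Ht42 and Ht183; p = 8/14 = 0.571.

0.571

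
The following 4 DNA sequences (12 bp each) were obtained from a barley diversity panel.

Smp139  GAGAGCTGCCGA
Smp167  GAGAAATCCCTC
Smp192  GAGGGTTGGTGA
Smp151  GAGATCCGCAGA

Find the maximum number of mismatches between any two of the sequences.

Pairwise Hamming distances:
  Smp139 vs Smp167: 5
  Smp139 vs Smp192: 4
  Smp139 vs Smp151: 3
  Smp167 vs Smp192: 8
  Smp167 vs Smp151: 7
  Smp192 vs Smp151: 6
The largest is 8, between Smp167 and Smp192.

8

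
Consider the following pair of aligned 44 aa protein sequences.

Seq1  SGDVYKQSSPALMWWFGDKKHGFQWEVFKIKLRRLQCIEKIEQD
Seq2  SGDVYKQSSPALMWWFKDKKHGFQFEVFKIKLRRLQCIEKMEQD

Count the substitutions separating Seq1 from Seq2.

3

Mismatches occur at site 17 (G→K), site 25 (W→F), site 41 (I→M).
That gives 3 mismatches out of 44 aligned sites, so the Hamming distance is 3.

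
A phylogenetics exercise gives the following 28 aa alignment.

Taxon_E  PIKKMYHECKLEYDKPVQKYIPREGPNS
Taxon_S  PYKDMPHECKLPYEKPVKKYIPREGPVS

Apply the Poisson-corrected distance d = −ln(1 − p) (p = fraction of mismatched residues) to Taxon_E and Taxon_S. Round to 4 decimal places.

0.2877

Differing sites — 2:I/Y; 4:K/D; 6:Y/P; 12:E/P; 14:D/E; 18:Q/K; 27:N/V.
p = 7/28 = 0.250000.
d = −ln(1 − 0.250000) = −ln(0.750000) = 0.2877.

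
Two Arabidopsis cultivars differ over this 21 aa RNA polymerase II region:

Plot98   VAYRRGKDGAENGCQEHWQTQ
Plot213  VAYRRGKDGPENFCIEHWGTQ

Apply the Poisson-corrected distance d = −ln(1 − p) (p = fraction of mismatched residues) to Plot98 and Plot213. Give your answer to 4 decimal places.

0.2113

Mismatches occur at site 10 (A/P), site 13 (G/F), site 15 (Q/I), site 19 (Q/G).
p = 4/21 = 0.190476.
d = −ln(1 − 0.190476) = −ln(0.809524) = 0.2113.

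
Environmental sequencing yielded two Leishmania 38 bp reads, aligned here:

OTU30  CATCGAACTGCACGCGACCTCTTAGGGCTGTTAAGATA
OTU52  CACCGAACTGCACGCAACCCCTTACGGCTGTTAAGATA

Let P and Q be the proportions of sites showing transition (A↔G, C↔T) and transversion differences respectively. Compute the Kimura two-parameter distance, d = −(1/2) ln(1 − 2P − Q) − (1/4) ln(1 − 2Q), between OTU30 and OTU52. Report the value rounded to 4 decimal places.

Mismatches occur at site 3 (T/C, transition), site 16 (G/A, transition), site 20 (T/C, transition), site 25 (G/C, transversion).
Of the 4 differences, 3 transitions and 1 transversion over 38 sites: P = 3/38 = 0.078947, Q = 1/38 = 0.026316.
d = −0.5·ln(0.815790) − 0.25·ln(0.947368) = −0.5·(-0.203598) − 0.25·(-0.054068) = 0.1153.

0.1153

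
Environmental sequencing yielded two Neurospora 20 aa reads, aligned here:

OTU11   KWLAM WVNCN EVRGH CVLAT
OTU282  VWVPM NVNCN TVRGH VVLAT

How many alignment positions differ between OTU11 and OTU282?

6

Differing sites — 1:K/V; 3:L/V; 4:A/P; 6:W/N; 11:E/T; 16:C/V.
That gives 6 mismatches out of 20 aligned sites, so the Hamming distance is 6.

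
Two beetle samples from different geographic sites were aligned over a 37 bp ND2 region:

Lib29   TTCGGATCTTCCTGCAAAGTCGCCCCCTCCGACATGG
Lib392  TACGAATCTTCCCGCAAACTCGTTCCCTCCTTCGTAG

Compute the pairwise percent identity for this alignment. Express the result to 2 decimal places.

The sequences differ at positions 2 (T/A), 5 (G/A), 13 (T/C), 19 (G/C), 23 (C/T), 24 (C/T), 31 (G/T), 32 (A/T), 34 (A/G), 36 (G/A).
27 of the 37 sites match, so the percent identity is 27/37 × 100 = 72.97%.

72.97%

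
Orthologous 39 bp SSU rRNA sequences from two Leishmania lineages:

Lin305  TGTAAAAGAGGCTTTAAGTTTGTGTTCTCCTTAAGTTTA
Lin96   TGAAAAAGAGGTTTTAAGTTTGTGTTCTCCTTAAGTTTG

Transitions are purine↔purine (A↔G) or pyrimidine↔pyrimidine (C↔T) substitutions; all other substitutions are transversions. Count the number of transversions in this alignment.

1

Mismatches occur at site 3 (T/A, transversion), site 12 (C/T, transition), site 39 (A/G, transition).
Of the 3 differences, 2 transitions and 1 transversion, so the answer is 1.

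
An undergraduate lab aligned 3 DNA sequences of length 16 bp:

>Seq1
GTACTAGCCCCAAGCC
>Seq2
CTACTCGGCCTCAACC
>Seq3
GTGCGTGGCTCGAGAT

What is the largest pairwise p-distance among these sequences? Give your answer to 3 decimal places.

Pairwise Hamming distances:
  Seq1 vs Seq2: 6
  Seq1 vs Seq3: 8
  Seq2 vs Seq3: 10
The largest is 10 mismatches, between Seq2 and Seq3; p = 10/16 = 0.625.

0.625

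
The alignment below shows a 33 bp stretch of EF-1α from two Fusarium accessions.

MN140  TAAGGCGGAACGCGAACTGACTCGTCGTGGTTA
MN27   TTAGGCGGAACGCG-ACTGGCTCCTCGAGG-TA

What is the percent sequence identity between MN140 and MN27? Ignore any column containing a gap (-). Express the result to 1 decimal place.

87.1%

Excluding the 2 gap columns leaves 31 comparable sites.
The sequences differ at positions 2 (A/T), 20 (A/G), 24 (G/C), 28 (T/A).
27 of the 31 comparable sites match, so the percent identity is 27/31 × 100 = 87.1%.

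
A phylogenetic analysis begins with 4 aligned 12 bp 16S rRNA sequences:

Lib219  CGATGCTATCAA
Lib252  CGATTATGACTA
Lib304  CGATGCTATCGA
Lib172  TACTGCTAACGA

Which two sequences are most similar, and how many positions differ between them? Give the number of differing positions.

Pairwise Hamming distances:
  Lib219 vs Lib252: 5
  Lib219 vs Lib304: 1
  Lib219 vs Lib172: 5
  Lib252 vs Lib304: 5
  Lib252 vs Lib172: 7
  Lib304 vs Lib172: 4
The smallest is 1, between Lib219 and Lib304.

1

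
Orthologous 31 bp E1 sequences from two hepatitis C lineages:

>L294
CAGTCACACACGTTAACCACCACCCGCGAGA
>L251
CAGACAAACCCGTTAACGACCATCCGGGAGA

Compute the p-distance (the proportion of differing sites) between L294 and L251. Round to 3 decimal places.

Mismatches occur at site 4 (T↔A), site 7 (C↔A), site 10 (A↔C), site 18 (C↔G), site 23 (C↔T), site 27 (C↔G).
There are 6 differences over 31 sites, so p = 6/31 = 0.194.

0.194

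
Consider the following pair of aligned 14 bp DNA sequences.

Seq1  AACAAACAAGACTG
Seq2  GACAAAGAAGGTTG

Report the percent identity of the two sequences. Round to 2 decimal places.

Differing sites — 1:A/G; 7:C/G; 11:A/G; 12:C/T.
10 of the 14 sites match, so the percent identity is 10/14 × 100 = 71.43%.

71.43%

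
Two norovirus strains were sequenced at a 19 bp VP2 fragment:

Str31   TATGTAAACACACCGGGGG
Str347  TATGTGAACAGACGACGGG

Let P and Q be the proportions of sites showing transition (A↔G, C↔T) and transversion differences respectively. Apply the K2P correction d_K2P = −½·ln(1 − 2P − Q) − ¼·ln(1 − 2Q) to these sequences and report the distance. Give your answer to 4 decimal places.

Mismatches occur at site 6 (A↔G, transition), site 11 (C↔G, transversion), site 14 (C↔G, transversion), site 15 (G↔A, transition), site 16 (G↔C, transversion).
Of the 5 differences, 2 transitions and 3 transversions over 19 sites: P = 2/19 = 0.105263, Q = 3/19 = 0.157895.
d = −0.5·ln(0.631579) − 0.25·ln(0.684210) = −0.5·(-0.459532) − 0.25·(-0.379490) = 0.3246.

0.3246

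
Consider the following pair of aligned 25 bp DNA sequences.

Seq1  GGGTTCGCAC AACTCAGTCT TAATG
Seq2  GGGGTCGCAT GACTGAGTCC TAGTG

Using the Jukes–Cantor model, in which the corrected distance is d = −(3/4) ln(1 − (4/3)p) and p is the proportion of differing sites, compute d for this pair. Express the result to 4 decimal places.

Mismatches occur at site 4 (T→G), site 10 (C→T), site 11 (A→G), site 15 (C→G), site 20 (T→C), site 23 (A→G).
p = 6/25 = 0.240000.
d = −0.75 · ln(1 − (4/3)·0.240000) = −0.75 · ln(0.680000) = −0.75 · (-0.385662) = 0.2892.

0.2892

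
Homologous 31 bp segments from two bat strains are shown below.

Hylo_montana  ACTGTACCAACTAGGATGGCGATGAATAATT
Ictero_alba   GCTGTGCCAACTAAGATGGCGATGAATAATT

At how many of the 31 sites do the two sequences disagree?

3

Mismatches occur at site 1 (A↔G), site 6 (A↔G), site 14 (G↔A).
That gives 3 mismatches out of 31 aligned sites, so the Hamming distance is 3.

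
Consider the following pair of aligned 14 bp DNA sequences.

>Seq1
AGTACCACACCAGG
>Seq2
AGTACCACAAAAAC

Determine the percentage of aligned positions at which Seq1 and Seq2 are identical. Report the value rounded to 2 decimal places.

Differing sites — 10:C/A; 11:C/A; 13:G/A; 14:G/C.
10 of the 14 sites match, so the percent identity is 10/14 × 100 = 71.43%.

71.43%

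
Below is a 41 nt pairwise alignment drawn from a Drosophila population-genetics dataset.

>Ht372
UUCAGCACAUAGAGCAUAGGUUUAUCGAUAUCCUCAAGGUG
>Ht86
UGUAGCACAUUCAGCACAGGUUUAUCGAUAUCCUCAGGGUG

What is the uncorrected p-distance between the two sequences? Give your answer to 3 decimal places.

Differing sites — 2:U/G; 3:C/U; 11:A/U; 12:G/C; 17:U/C; 37:A/G.
There are 6 differences over 41 sites, so p = 6/41 = 0.146.

0.146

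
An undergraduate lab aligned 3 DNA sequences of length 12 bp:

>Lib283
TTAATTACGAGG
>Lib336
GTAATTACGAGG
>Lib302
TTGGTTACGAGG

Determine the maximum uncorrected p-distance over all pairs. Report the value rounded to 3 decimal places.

0.250

Pairwise Hamming distances:
  Lib283 vs Lib336: 1
  Lib283 vs Lib302: 2
  Lib336 vs Lib302: 3
The largest is 3 mismatches, between Lib336 and Lib302; p = 3/12 = 0.250.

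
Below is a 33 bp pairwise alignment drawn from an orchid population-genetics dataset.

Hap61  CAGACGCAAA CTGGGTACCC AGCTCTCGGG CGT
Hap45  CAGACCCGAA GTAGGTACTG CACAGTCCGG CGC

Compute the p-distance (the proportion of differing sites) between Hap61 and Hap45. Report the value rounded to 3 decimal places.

0.364

The sequences differ at positions 6 (G/C), 8 (A/G), 11 (C/G), 13 (G/A), 19 (C/T), 20 (C/G), 21 (A/C), 22 (G/A), 24 (T/A), 25 (C/G), 28 (G/C), 33 (T/C).
There are 12 differences over 33 sites, so p = 12/33 = 0.364.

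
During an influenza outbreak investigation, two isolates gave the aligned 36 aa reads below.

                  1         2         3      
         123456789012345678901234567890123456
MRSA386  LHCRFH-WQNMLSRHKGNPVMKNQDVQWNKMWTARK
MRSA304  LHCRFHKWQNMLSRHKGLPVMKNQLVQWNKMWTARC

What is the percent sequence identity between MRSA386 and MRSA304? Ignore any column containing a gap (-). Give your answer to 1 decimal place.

Excluding the 1 gap column leaves 35 comparable sites.
Differing sites — 18:N/L; 25:D/L; 36:K/C.
32 of the 35 comparable sites match, so the percent identity is 32/35 × 100 = 91.4%.

91.4%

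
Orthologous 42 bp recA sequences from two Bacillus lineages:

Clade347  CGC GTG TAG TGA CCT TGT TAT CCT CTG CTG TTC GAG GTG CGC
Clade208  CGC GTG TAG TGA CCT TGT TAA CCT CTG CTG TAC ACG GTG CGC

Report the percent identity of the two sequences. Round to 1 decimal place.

The sequences differ at positions 21 (T/A), 32 (T/A), 34 (G/A), 35 (A/C).
38 of the 42 sites match, so the percent identity is 38/42 × 100 = 90.5%.

90.5%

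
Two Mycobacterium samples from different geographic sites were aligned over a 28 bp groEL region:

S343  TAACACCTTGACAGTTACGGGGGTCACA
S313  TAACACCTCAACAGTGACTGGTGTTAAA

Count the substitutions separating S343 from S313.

7

Differing sites — 9:T/C; 10:G/A; 16:T/G; 19:G/T; 22:G/T; 25:C/T; 27:C/A.
That gives 7 mismatches out of 28 aligned sites, so the Hamming distance is 7.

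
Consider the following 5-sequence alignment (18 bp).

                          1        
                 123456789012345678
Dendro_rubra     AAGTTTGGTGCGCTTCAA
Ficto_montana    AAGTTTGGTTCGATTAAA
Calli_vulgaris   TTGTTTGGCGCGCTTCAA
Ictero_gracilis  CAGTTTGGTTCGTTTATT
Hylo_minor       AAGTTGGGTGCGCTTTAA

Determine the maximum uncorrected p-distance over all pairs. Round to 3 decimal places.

0.444

Pairwise Hamming distances:
  Dendro_rubra vs Ficto_montana: 3
  Dendro_rubra vs Calli_vulgaris: 3
  Dendro_rubra vs Ictero_gracilis: 6
  Dendro_rubra vs Hylo_minor: 2
  Ficto_montana vs Calli_vulgaris: 6
  Ficto_montana vs Ictero_gracilis: 4
  Ficto_montana vs Hylo_minor: 4
  Calli_vulgaris vs Ictero_gracilis: 8
  Calli_vulgaris vs Hylo_minor: 5
  Ictero_gracilis vs Hylo_minor: 7
The largest is 8 mismatches, between Calli_vulgaris and Ictero_gracilis; p = 8/18 = 0.444.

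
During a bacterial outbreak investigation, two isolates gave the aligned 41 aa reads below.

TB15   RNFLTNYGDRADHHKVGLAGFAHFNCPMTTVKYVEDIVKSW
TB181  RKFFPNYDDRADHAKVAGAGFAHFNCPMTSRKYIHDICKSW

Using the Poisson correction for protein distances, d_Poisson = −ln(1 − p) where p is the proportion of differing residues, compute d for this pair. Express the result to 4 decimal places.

Differing sites — 2:N/K; 4:L/F; 5:T/P; 8:G/D; 14:H/A; 17:G/A; 18:L/G; 30:T/S; 31:V/R; 34:V/I; 35:E/H; 38:V/C.
p = 12/41 = 0.292683.
d = −ln(1 − 0.292683) = −ln(0.707317) = 0.3463.

0.3463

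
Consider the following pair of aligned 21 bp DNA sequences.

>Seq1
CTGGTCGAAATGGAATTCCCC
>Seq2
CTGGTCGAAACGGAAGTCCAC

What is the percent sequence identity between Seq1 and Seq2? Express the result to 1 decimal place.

85.7%

The sequences differ at positions 11 (T/C), 16 (T/G), 20 (C/A).
18 of the 21 sites match, so the percent identity is 18/21 × 100 = 85.7%.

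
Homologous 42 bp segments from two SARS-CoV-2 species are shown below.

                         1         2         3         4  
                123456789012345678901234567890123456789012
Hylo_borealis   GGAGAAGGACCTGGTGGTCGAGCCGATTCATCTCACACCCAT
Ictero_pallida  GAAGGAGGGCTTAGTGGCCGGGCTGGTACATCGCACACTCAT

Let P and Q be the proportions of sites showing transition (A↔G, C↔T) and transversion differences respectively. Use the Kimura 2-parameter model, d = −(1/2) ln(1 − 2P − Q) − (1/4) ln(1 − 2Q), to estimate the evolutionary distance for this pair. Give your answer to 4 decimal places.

0.3960

The sequences differ at positions 2 (G/A, transition), 5 (A/G, transition), 9 (A/G, transition), 11 (C/T, transition), 13 (G/A, transition), 18 (T/C, transition), 21 (A/G, transition), 24 (C/T, transition), 26 (A/G, transition), 28 (T/A, transversion), 33 (T/G, transversion), 39 (C/T, transition).
Of the 12 differences, 10 transitions and 2 transversions over 42 sites: P = 10/42 = 0.238095, Q = 2/42 = 0.047619.
d = −0.5·ln(0.476191) − 0.25·ln(0.904762) = −0.5·(-0.741936) − 0.25·(-0.100083) = 0.3960.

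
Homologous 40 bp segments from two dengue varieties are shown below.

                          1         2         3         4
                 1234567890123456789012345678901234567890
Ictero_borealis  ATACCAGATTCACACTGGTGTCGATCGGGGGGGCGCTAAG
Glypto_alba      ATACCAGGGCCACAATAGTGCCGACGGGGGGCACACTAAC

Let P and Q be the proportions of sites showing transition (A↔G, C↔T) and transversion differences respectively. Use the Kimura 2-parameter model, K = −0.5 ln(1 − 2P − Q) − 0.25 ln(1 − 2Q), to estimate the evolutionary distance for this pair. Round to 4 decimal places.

0.3941

Differing sites — 8:A/G (Ti); 9:T/G (Tv); 10:T/C (Ti); 15:C/A (Tv); 17:G/A (Ti); 21:T/C (Ti); 25:T/C (Ti); 26:C/G (Tv); 32:G/C (Tv); 33:G/A (Ti); 35:G/A (Ti); 40:G/C (Tv).
Of the 12 differences, 7 transitions and 5 transversions over 40 sites: P = 7/40 = 0.175000, Q = 5/40 = 0.125000.
d = −0.5·ln(0.525000) − 0.25·ln(0.750000) = −0.5·(-0.644357) − 0.25·(-0.287682) = 0.3941.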